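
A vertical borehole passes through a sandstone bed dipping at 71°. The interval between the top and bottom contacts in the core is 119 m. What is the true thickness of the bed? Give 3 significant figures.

38.7 m

True thickness t = h · cos(dip) = 119 × cos 71°
t = 119 × 0.3256 = 38.743 m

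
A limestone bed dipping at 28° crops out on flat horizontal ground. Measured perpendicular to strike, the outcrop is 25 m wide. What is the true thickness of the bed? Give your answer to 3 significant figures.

True thickness t = w · sin(dip) = 25 × sin 28°
t = 25 × 0.4695 = 11.737 m

11.7 m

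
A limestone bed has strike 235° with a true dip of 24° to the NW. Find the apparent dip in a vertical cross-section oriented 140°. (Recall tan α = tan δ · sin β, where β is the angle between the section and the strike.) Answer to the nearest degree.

The section lies 85° from the strike.
tan(apparent dip) = tan 24° · sin 85° = 0.4435
apparent dip = arctan 0.4435 = 23.92°

24°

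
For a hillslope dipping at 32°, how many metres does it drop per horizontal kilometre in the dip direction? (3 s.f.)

625 m

drop per km = 1000 × tan 32° = 1000 × 0.6249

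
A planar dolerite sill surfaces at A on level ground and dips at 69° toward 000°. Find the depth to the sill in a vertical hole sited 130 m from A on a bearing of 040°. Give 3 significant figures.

The hole lies 40° from the dip direction, so the down-dip offset is 130 × cos 40° = 99.59 m.
Depth = down-dip offset × tan(dip) = 99.59 × tan 69° = 99.59 × 2.6051
Depth = 259.43 m

259 m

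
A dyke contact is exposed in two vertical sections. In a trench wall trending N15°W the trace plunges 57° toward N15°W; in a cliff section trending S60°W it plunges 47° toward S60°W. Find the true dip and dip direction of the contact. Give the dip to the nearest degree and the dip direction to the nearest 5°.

true dip 65°, dip direction 300°

The two traces are lines in the plane: v₁ = (sin 345°·cos 57°, cos 345°·cos 57°, −sin 57°), v₂ = (sin 240°·cos 47°, cos 240°·cos 47°, −sin 47°).
Cross product v₁ × v₂ gives the pole to the plane: n ∝ (-0.671, 0.392, 0.359).
True dip = arccos(n_z / |n|) = arccos(0.4192) = 65.2°.
Dip direction = atan2(-0.671, 0.392) = 300° (azimuth of n's horizontal projection).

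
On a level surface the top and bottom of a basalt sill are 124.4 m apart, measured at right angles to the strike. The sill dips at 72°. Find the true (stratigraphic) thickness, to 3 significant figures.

118 m

True thickness t = w · sin(dip) = 124.4 × sin 72°
t = 124.4 × 0.9511 = 118.311 m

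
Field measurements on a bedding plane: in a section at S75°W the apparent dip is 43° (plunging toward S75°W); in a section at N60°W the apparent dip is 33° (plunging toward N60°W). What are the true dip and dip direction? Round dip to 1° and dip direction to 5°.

Each apparent-dip line lies in the plane. As unit vectors (x east, y north, z up), v₁ plunges 43°→S75°W and v₂ plunges 33°→N60°W.
The plane normal is n = v₁ × v₂ ∝ (-0.389, -0.111, 0.434).
True dip = arccos(n_z / |n|) = arccos(0.7313) = 43.0°.
Dip direction = atan2(-0.389, -0.111) = 254° (azimuth of n's horizontal projection).

true dip 43°, dip direction 255°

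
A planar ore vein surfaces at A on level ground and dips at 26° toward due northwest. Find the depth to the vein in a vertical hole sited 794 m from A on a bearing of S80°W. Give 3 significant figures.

The hole lies 55° from the dip direction, so the down-dip offset is 794 × cos 55° = 455.42 m.
Depth = down-dip offset × tan(dip) = 455.42 × tan 26° = 455.42 × 0.4877
Depth = 222.12 m

222 m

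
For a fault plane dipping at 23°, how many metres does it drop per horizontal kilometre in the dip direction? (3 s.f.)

424 m

drop per km = 1000 × tan 23° = 1000 × 0.4245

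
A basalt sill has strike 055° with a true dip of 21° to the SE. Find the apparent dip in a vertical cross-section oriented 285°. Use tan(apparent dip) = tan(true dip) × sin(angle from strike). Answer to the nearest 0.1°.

Angle between strike (055°) and section (285°): β = 50°.
tan α = tan 21° × sin 50° = 0.3839 × 0.7660 = 0.2941
α = arctan(0.2941) = 16.39°

16.4°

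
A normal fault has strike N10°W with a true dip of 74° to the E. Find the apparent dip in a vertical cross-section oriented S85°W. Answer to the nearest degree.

74°

The strike is N10°W and the section trends S85°W; the acute angle between them is β = 85°.
tan α = tan 74° × sin 85° = 3.4874 × 0.9962 = 3.4741
α = arctan(3.4741) = 73.94°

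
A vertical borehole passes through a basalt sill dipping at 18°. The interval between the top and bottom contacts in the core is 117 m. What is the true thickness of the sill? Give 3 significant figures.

True thickness t = h · cos(dip) = 117 × cos 18°
t = 117 × 0.9511 = 111.274 m

111 m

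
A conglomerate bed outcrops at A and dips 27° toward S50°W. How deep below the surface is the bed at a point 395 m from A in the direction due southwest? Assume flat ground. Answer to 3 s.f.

200 m

The hole lies 5° from the dip direction, so the down-dip offset is 395 × cos 5° = 393.50 m.
Depth = down-dip offset × tan(dip) = 393.50 × tan 27° = 393.50 × 0.5095
Depth = 200.50 m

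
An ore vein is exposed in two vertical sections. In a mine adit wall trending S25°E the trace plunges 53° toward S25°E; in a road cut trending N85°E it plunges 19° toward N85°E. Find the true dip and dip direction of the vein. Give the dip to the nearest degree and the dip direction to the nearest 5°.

Each apparent-dip line lies in the plane. As unit vectors (x east, y north, z up), v₁ plunges 53°→S25°E and v₂ plunges 19°→N85°E.
Cross product v₁ × v₂ gives the pole to the plane: n ∝ (0.243, -0.669, 0.535).
tan δ = √(n_x²+n_y²)/n_z = 0.712/0.535, so δ = 53.1°.
Dip direction = azimuth of (n_x, n_y) = atan2(0.243, -0.669) = 160°.

true dip 53°, dip direction 160°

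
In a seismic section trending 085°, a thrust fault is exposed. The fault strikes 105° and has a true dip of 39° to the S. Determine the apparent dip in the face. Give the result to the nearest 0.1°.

Angle between strike (105°) and section (085°): β = 20°.
tan(apparent dip) = tan 39° · sin 20° = 0.2770
apparent dip = arctan 0.2770 = 15.48°

15.5°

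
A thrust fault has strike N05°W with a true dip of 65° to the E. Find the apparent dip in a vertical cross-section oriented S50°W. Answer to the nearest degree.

Angle between strike (N05°W) and section (S50°W): β = 55°.
tan(apparent dip) = tan 65° · sin 55° = 1.7567
apparent dip = arctan 1.7567 = 60.35°

60°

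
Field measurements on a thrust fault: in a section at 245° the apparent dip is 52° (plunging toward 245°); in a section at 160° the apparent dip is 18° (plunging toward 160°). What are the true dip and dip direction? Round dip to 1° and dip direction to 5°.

The two traces are lines in the plane: v₁ = (sin 245°·cos 52°, cos 245°·cos 52°, −sin 52°), v₂ = (sin 160°·cos 18°, cos 160°·cos 18°, −sin 18°).
The plane normal is n = v₁ × v₂ ∝ (-0.624, -0.429, 0.583).
Dip δ = arctan(|n_h|/n_z) = arctan(0.757/0.583) = 52.4°.
The horizontal component of n points toward azimuth atan2(n_x, n_y) = 236°, the dip direction.

true dip 52°, dip direction 235°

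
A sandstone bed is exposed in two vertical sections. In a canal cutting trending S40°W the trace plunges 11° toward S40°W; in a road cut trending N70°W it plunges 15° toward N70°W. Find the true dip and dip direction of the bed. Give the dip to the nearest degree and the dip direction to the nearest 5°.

true dip 16°, dip direction 270°

The two traces are lines in the plane: v₁ = (sin 220°·cos 11°, cos 220°·cos 11°, −sin 11°), v₂ = (sin 290°·cos 15°, cos 290°·cos 15°, −sin 15°).
n = v₁ × v₂ = (-0.258, -0.010, 0.891) (taken with n_z > 0).
tan δ = √(n_x²+n_y²)/n_z = 0.258/0.891, so δ = 16.1°.
Dip direction = azimuth of (n_x, n_y) = atan2(-0.258, -0.010) = 268°.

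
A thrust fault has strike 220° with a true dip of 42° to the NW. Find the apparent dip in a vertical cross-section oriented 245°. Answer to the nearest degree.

21°

Angle between strike (220°) and section (245°): β = 25°.
tan α = tan 42° × sin 25° = 0.9004 × 0.4226 = 0.3805
apparent dip = arctan 0.3805 = 20.83°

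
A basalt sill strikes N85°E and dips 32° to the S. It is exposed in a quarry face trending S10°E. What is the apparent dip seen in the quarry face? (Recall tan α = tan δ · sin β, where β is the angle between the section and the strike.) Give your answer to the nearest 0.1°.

The strike is N85°E and the section trends S10°E; the acute angle between them is β = 85°.
tan α = tan 32° × sin 85° = 0.6249 × 0.9962 = 0.6225
α = arctan(0.6225) = 31.90°

31.9°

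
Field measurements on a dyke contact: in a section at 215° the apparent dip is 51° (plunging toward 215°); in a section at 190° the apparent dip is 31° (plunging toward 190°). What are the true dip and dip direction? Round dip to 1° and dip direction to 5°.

The two traces are lines in the plane: v₁ = (sin 215°·cos 51°, cos 215°·cos 51°, −sin 51°), v₂ = (sin 190°·cos 31°, cos 190°·cos 31°, −sin 31°).
n = v₁ × v₂ = (-0.391, -0.070, 0.228) (taken with n_z > 0).
tan δ = √(n_x²+n_y²)/n_z = 0.397/0.228, so δ = 60.1°.
The horizontal component of n points toward azimuth atan2(n_x, n_y) = 260°, the dip direction.

true dip 60°, dip direction 260°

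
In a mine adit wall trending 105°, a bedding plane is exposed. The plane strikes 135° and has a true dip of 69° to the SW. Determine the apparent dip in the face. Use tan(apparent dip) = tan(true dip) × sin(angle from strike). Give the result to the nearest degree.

52°

Angle between strike (135°) and section (105°): β = 30°.
tan α = tan 69° × sin 30° = 2.6051 × 0.5000 = 1.3025
apparent dip = arctan 1.3025 = 52.49°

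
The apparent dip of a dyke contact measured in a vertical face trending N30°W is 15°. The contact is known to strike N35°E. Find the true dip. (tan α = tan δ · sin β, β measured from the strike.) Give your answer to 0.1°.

16.5°

β = acute angle between strike N35°E and section N30°W = 65°.
tan δ = tan α / sin β = tan 15° / sin 65° = 0.2679 / 0.9063 = 0.2956
true dip = arctan 0.2956 = 16.47°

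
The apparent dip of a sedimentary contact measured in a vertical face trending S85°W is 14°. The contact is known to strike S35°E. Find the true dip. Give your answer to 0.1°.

β = acute angle between strike S35°E and section S85°W = 60°.
tan δ = tan α / sin β = tan 14° / sin 60° = 0.2493 / 0.8660 = 0.2879
true dip = arctan 0.2879 = 16.06°

16.1°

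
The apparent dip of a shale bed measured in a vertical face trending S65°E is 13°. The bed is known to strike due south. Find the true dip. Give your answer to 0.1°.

14.3°

The section is 65° from the strike.
tan(true dip) = tan 13° / sin 65° = 0.2547
δ = arctan(0.2547) = 14.29°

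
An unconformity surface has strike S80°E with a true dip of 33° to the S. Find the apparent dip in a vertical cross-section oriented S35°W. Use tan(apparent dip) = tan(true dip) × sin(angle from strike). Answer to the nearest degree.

30°

The strike is S80°E and the section trends S35°W; the acute angle between them is β = 65°.
tan α = tan 33° × sin 65° = 0.6494 × 0.9063 = 0.5886
apparent dip = arctan 0.5886 = 30.48°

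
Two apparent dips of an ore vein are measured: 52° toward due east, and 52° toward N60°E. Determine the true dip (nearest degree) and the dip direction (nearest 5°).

true dip 53°, dip direction 075°

Represent each trace as a vector plunging at its apparent dip toward its trend (east-north-up frame): v₁ = (0.616, 0.000, -0.788), v₂ = (0.533, 0.308, -0.788).
Cross product v₁ × v₂ gives the pole to the plane: n ∝ (0.243, 0.065, 0.190).
Dip δ = arctan(|n_h|/n_z) = arctan(0.251/0.190) = 53.0°.
The horizontal component of n points toward azimuth atan2(n_x, n_y) = 75°, the dip direction.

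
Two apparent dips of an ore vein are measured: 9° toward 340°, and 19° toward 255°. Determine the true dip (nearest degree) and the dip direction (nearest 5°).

true dip 20°, dip direction 275°

Each apparent-dip line lies in the plane. As unit vectors (x east, y north, z up), v₁ plunges 9°→340° and v₂ plunges 19°→255°.
n = v₁ × v₂ = (-0.340, 0.033, 0.930) (taken with n_z > 0).
tan δ = √(n_x²+n_y²)/n_z = 0.342/0.930, so δ = 20.2°.
Dip direction = atan2(-0.340, 0.033) = 276° (azimuth of n's horizontal projection).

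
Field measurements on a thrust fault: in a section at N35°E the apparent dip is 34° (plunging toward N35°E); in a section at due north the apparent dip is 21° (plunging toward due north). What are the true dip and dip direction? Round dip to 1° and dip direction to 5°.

The two traces are lines in the plane: v₁ = (sin 35°·cos 34°, cos 35°·cos 34°, −sin 34°), v₂ = (sin 0°·cos 21°, cos 0°·cos 21°, −sin 21°).
n = v₁ × v₂ = (0.279, 0.170, 0.444) (taken with n_z > 0).
Dip δ = arctan(|n_h|/n_z) = arctan(0.327/0.444) = 36.3°.
The horizontal component of n points toward azimuth atan2(n_x, n_y) = 59°, the dip direction.

true dip 36°, dip direction 060°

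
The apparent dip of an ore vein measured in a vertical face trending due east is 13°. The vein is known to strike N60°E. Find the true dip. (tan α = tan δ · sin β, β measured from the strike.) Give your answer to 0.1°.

24.8°

The section is 30° from the strike.
tan(true dip) = tan 13° / sin 30° = 0.4617
true dip = arctan 0.4617 = 24.78°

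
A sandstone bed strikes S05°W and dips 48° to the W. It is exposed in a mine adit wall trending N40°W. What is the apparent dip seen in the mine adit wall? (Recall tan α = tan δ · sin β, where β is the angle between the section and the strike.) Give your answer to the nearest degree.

The section lies 45° from the strike.
tan α = tan 48° × sin 45° = 1.1106 × 0.7071 = 0.7853
α = arctan(0.7853) = 38.14°

38°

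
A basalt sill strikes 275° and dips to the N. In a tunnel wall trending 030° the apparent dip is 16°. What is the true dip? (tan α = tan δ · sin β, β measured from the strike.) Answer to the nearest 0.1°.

The section is 65° from the strike.
tan δ = tan α / sin β = tan 16° / sin 65° = 0.2867 / 0.9063 = 0.3164
true dip = arctan 0.3164 = 17.56°

17.6°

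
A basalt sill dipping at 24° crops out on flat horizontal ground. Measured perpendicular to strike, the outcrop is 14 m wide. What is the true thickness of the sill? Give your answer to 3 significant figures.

True thickness t = w · sin(dip) = 14 × sin 24°
t = 14 × 0.4067 = 5.694 m

5.69 m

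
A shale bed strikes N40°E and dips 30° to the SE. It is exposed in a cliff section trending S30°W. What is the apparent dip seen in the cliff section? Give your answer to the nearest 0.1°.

The section lies 10° from the strike.
tan(apparent dip) = tan 30° · sin 10° = 0.1003
α = arctan(0.1003) = 5.73°

5.7°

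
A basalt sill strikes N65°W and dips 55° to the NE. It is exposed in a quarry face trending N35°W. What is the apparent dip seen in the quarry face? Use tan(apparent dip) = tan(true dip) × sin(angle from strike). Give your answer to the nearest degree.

Angle between strike (N65°W) and section (N35°W): β = 30°.
tan(apparent dip) = tan 55° · sin 30° = 0.7141
α = arctan(0.7141) = 35.53°

36°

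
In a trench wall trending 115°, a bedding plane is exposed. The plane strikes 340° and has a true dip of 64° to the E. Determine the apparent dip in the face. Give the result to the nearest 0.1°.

55.4°

The section lies 45° from the strike.
tan(apparent dip) = tan 64° · sin 45° = 1.4498
apparent dip = arctan 1.4498 = 55.40°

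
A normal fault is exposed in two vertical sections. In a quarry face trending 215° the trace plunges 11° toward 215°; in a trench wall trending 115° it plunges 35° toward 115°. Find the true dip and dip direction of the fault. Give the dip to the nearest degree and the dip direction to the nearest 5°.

true dip 38°, dip direction 140°

The two traces are lines in the plane: v₁ = (sin 215°·cos 11°, cos 215°·cos 11°, −sin 11°), v₂ = (sin 115°·cos 35°, cos 115°·cos 35°, −sin 35°).
Cross product v₁ × v₂ gives the pole to the plane: n ∝ (0.395, -0.465, 0.792).
tan δ = √(n_x²+n_y²)/n_z = 0.610/0.792, so δ = 37.6°.
Dip direction = atan2(0.395, -0.465) = 140° (azimuth of n's horizontal projection).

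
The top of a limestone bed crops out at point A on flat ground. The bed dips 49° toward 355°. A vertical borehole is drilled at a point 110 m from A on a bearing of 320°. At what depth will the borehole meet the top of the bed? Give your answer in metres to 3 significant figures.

104 m

The hole lies 35° from the dip direction, so the down-dip offset is 110 × cos 35° = 90.11 m.
Depth = down-dip offset × tan(dip) = 90.11 × tan 49° = 90.11 × 1.1504
Depth = 103.66 m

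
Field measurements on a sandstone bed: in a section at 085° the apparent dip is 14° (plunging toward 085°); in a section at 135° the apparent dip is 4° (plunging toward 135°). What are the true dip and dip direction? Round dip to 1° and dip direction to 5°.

true dip 15°, dip direction 060°

Each apparent-dip line lies in the plane. As unit vectors (x east, y north, z up), v₁ plunges 14°→085° and v₂ plunges 4°→135°.
The plane normal is n = v₁ × v₂ ∝ (0.177, 0.103, 0.741).
Dip δ = arctan(|n_h|/n_z) = arctan(0.205/0.741) = 15.4°.
Dip direction = azimuth of (n_x, n_y) = atan2(0.177, 0.103) = 60°.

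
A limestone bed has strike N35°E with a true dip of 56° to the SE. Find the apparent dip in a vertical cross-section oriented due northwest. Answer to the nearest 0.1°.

55.6°

The strike is N35°E and the section trends due northwest; the acute angle between them is β = 80°.
tan(apparent dip) = tan 56° · sin 80° = 1.4600
α = arctan(1.4600) = 55.59°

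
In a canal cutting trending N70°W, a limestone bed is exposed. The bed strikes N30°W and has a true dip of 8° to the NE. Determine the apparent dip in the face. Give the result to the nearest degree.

5°

The strike is N30°W and the section trends N70°W; the acute angle between them is β = 40°.
tan α = tan 8° × sin 40° = 0.1405 × 0.6428 = 0.0903
apparent dip = arctan 0.0903 = 5.16°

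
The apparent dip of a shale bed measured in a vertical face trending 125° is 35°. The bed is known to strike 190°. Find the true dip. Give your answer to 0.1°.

β = acute angle between strike 190° and section 125° = 65°.
tan δ = tan α / sin β = tan 35° / sin 65° = 0.7002 / 0.9063 = 0.7726
δ = arctan(0.7726) = 37.69°

37.7°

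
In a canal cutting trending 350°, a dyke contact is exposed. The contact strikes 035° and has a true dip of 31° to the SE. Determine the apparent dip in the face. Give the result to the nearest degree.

The section lies 45° from the strike.
tan α = tan 31° × sin 45° = 0.6009 × 0.7071 = 0.4249
apparent dip = arctan 0.4249 = 23.02°

23°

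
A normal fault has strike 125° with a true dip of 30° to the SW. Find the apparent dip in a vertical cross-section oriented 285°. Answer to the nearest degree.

11°

The section lies 20° from the strike.
tan(apparent dip) = tan 30° · sin 20° = 0.1975
apparent dip = arctan 0.1975 = 11.17°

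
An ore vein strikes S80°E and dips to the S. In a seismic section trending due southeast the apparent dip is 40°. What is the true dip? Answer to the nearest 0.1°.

β = acute angle between strike S80°E and section due southeast = 35°.
tan δ = tan α / sin β = tan 40° / sin 35° = 0.8391 / 0.5736 = 1.4629
δ = arctan(1.4629) = 55.64°

55.6°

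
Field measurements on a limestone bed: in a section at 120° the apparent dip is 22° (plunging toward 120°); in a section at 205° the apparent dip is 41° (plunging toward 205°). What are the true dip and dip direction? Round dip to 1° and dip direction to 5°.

The two traces are lines in the plane: v₁ = (sin 120°·cos 22°, cos 120°·cos 22°, −sin 22°), v₂ = (sin 205°·cos 41°, cos 205°·cos 41°, −sin 41°).
Cross product v₁ × v₂ gives the pole to the plane: n ∝ (-0.048, -0.646, 0.697).
Dip δ = arctan(|n_h|/n_z) = arctan(0.648/0.697) = 42.9°.
The horizontal component of n points toward azimuth atan2(n_x, n_y) = 184°, the dip direction.

true dip 43°, dip direction 185°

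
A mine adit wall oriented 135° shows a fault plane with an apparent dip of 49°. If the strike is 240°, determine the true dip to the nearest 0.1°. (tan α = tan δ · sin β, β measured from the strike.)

β = acute angle between strike 240° and section 135° = 75°.
tan(true dip) = tan 49° / sin 75° = 1.1909
δ = arctan(1.1909) = 49.98°

50.0°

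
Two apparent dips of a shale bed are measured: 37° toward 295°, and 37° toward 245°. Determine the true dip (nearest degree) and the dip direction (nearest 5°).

Represent each trace as a vector plunging at its apparent dip toward its trend (east-north-up frame): v₁ = (-0.724, 0.338, -0.602), v₂ = (-0.724, -0.338, -0.602).
n = v₁ × v₂ = (-0.406, 0.000, 0.489) (taken with n_z > 0).
True dip = arccos(n_z / |n|) = arccos(0.7689) = 39.7°.
Dip direction = atan2(-0.406, 0.000) = 270° (azimuth of n's horizontal projection).

true dip 40°, dip direction 270°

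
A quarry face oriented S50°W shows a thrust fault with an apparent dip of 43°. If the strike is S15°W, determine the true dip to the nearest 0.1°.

58.4°

The section is 35° from the strike.
tan(true dip) = tan 43° / sin 35° = 1.6258
true dip = arctan 1.6258 = 58.40°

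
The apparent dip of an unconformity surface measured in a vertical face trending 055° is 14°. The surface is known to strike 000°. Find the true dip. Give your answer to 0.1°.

16.9°

β = acute angle between strike 000° and section 055° = 55°.
tan δ = tan α / sin β = tan 14° / sin 55° = 0.2493 / 0.8192 = 0.3044
δ = arctan(0.3044) = 16.93°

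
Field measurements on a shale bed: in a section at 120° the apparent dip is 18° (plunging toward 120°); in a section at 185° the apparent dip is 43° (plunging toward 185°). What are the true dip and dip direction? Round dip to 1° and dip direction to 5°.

true dip 43°, dip direction 190°

The two traces are lines in the plane: v₁ = (sin 120°·cos 18°, cos 120°·cos 18°, −sin 18°), v₂ = (sin 185°·cos 43°, cos 185°·cos 43°, −sin 43°).
Cross product v₁ × v₂ gives the pole to the plane: n ∝ (-0.099, -0.581, 0.630).
tan δ = √(n_x²+n_y²)/n_z = 0.590/0.630, so δ = 43.1°.
Dip direction = atan2(-0.099, -0.581) = 190° (azimuth of n's horizontal projection).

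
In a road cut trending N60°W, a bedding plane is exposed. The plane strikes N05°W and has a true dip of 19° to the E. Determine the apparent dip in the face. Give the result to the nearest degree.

The strike is N05°W and the section trends N60°W; the acute angle between them is β = 55°.
tan(apparent dip) = tan 19° · sin 55° = 0.2821
α = arctan(0.2821) = 15.75°

16°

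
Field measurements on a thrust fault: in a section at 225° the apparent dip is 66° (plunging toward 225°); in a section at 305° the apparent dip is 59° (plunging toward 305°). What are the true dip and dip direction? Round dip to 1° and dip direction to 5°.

true dip 69°, dip direction 255°

The two traces are lines in the plane: v₁ = (sin 225°·cos 66°, cos 225°·cos 66°, −sin 66°), v₂ = (sin 305°·cos 59°, cos 305°·cos 59°, −sin 59°).
n = v₁ × v₂ = (-0.516, -0.139, 0.206) (taken with n_z > 0).
True dip = arccos(n_z / |n|) = arccos(0.3599) = 68.9°.
Dip direction = atan2(-0.516, -0.139) = 255° (azimuth of n's horizontal projection).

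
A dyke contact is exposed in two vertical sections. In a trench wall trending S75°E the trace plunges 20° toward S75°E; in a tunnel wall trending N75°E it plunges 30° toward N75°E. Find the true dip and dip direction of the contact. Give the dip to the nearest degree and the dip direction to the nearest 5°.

true dip 33°, dip direction 050°

Represent each trace as a vector plunging at its apparent dip toward its trend (east-north-up frame): v₁ = (0.908, -0.243, -0.342), v₂ = (0.837, 0.224, -0.500).
Cross product v₁ × v₂ gives the pole to the plane: n ∝ (0.198, 0.168, 0.407).
Dip δ = arctan(|n_h|/n_z) = arctan(0.260/0.407) = 32.5°.
Dip direction = azimuth of (n_x, n_y) = atan2(0.198, 0.168) = 50°.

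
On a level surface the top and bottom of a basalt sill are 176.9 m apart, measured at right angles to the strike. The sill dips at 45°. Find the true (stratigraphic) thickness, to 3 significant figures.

125 m

True thickness t = w · sin(dip) = 176.9 × sin 45°
t = 176.9 × 0.7071 = 125.087 m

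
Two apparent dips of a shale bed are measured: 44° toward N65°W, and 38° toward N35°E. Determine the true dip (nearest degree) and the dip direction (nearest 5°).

true dip 54°, dip direction 340°

Represent each trace as a vector plunging at its apparent dip toward its trend (east-north-up frame): v₁ = (-0.652, 0.304, -0.695), v₂ = (0.452, 0.646, -0.616).
Cross product v₁ × v₂ gives the pole to the plane: n ∝ (-0.261, 0.715, 0.558).
Dip δ = arctan(|n_h|/n_z) = arctan(0.762/0.558) = 53.8°.
Dip direction = azimuth of (n_x, n_y) = atan2(-0.261, 0.715) = 340°.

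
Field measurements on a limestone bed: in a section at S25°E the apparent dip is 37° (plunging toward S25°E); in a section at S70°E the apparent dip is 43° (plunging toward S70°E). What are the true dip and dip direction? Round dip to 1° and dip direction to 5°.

true dip 43°, dip direction 120°

Represent each trace as a vector plunging at its apparent dip toward its trend (east-north-up frame): v₁ = (0.338, -0.724, -0.602), v₂ = (0.687, -0.250, -0.682).
Cross product v₁ × v₂ gives the pole to the plane: n ∝ (0.343, -0.183, 0.413).
Dip δ = arctan(|n_h|/n_z) = arctan(0.389/0.413) = 43.3°.
Dip direction = atan2(0.343, -0.183) = 118° (azimuth of n's horizontal projection).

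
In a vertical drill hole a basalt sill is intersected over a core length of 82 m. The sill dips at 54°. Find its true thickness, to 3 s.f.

48.2 m

True thickness t = h · cos(dip) = 82 × cos 54°
t = 82 × 0.5878 = 48.198 m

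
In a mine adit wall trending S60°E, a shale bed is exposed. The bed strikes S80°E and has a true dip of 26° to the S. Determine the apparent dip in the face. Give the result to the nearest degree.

9°

The strike is S80°E and the section trends S60°E; the acute angle between them is β = 20°.
tan α = tan 26° × sin 20° = 0.4877 × 0.3420 = 0.1668
α = arctan(0.1668) = 9.47°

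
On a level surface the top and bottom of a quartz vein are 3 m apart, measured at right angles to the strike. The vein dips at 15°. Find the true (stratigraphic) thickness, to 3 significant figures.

True thickness t = w · sin(dip) = 3 × sin 15°
t = 3 × 0.2588 = 0.776 m

0.776 m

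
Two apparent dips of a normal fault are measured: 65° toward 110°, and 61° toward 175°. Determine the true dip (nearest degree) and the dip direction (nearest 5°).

true dip 67°, dip direction 135°

Represent each trace as a vector plunging at its apparent dip toward its trend (east-north-up frame): v₁ = (0.397, -0.145, -0.906), v₂ = (0.042, -0.483, -0.875).
Cross product v₁ × v₂ gives the pole to the plane: n ∝ (0.311, -0.309, 0.186).
Dip δ = arctan(|n_h|/n_z) = arctan(0.439/0.186) = 67.1°.
Dip direction = azimuth of (n_x, n_y) = atan2(0.311, -0.309) = 135°.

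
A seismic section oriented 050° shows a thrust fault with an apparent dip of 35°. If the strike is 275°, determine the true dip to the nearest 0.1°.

44.7°

β = acute angle between strike 275° and section 050° = 45°.
tan δ = tan α / sin β = tan 35° / sin 45° = 0.7002 / 0.7071 = 0.9902
true dip = arctan 0.9902 = 44.72°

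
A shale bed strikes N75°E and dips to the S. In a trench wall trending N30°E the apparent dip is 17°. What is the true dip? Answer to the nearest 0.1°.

23.4°

β = acute angle between strike N75°E and section N30°E = 45°.
tan(true dip) = tan 17° / sin 45° = 0.4324
δ = arctan(0.4324) = 23.38°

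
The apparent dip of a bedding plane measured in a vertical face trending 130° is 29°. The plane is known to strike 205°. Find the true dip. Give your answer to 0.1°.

The section is 75° from the strike.
tan δ = tan α / sin β = tan 29° / sin 75° = 0.5543 / 0.9659 = 0.5739
δ = arctan(0.5739) = 29.85°

29.8°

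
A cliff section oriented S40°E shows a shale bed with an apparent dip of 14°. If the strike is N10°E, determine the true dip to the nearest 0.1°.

The section is 50° from the strike.
tan δ = tan α / sin β = tan 14° / sin 50° = 0.2493 / 0.7660 = 0.3255
true dip = arctan 0.3255 = 18.03°

18.0°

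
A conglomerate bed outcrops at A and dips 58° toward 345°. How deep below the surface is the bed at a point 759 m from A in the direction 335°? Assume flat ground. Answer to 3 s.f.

1200 m

The hole lies 10° from the dip direction, so the down-dip offset is 759 × cos 10° = 747.47 m.
Depth = down-dip offset × tan(dip) = 747.47 × tan 58° = 747.47 × 1.6003
Depth = 1196.20 m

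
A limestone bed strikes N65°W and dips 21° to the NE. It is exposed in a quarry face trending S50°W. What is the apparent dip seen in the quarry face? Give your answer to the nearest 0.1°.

Angle between strike (N65°W) and section (S50°W): β = 65°.
tan α = tan 21° × sin 65° = 0.3839 × 0.9063 = 0.3479
α = arctan(0.3479) = 19.18°

19.2°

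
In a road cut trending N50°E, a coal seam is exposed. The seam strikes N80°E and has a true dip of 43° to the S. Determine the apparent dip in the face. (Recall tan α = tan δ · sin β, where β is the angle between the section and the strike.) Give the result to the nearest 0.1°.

Angle between strike (N80°E) and section (N50°E): β = 30°.
tan(apparent dip) = tan 43° · sin 30° = 0.4663
apparent dip = arctan 0.4663 = 25.00°

25.0°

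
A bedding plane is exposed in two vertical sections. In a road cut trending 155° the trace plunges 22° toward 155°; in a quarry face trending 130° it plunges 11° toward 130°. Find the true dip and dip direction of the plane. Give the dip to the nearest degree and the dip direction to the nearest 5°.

true dip 30°, dip direction 200°

Represent each trace as a vector plunging at its apparent dip toward its trend (east-north-up frame): v₁ = (0.392, -0.840, -0.375), v₂ = (0.752, -0.631, -0.191).
The plane normal is n = v₁ × v₂ ∝ (-0.076, -0.207, 0.385).
True dip = arccos(n_z / |n|) = arccos(0.8676) = 29.8°.
Dip direction = azimuth of (n_x, n_y) = atan2(-0.076, -0.207) = 200°.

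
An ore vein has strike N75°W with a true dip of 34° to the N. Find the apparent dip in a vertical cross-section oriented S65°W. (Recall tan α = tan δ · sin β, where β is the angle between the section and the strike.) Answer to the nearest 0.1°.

The section lies 40° from the strike.
tan α = tan 34° × sin 40° = 0.6745 × 0.6428 = 0.4336
α = arctan(0.4336) = 23.44°

23.4°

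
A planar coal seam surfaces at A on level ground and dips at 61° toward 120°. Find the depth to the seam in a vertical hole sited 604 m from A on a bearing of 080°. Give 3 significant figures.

The hole lies 40° from the dip direction, so the down-dip offset is 604 × cos 40° = 462.69 m.
Depth = down-dip offset × tan(dip) = 462.69 × tan 61° = 462.69 × 1.8040
Depth = 834.72 m

835 m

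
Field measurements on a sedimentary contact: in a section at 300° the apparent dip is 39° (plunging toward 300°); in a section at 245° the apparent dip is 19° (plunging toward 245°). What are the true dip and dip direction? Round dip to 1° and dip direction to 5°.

The two traces are lines in the plane: v₁ = (sin 300°·cos 39°, cos 300°·cos 39°, −sin 39°), v₂ = (sin 245°·cos 19°, cos 245°·cos 19°, −sin 19°).
Cross product v₁ × v₂ gives the pole to the plane: n ∝ (-0.378, 0.320, 0.602).
tan δ = √(n_x²+n_y²)/n_z = 0.495/0.602, so δ = 39.5°.
The horizontal component of n points toward azimuth atan2(n_x, n_y) = 310°, the dip direction.

true dip 39°, dip direction 310°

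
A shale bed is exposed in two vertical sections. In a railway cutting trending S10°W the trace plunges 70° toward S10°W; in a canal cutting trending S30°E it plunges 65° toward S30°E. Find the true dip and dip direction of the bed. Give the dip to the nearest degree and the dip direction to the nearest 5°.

true dip 70°, dip direction 190°

The two traces are lines in the plane: v₁ = (sin 190°·cos 70°, cos 190°·cos 70°, −sin 70°), v₂ = (sin 150°·cos 65°, cos 150°·cos 65°, −sin 65°).
n = v₁ × v₂ = (-0.039, -0.252, 0.093) (taken with n_z > 0).
True dip = arccos(n_z / |n|) = arccos(0.3419) = 70.0°.
Dip direction = atan2(-0.039, -0.252) = 189° (azimuth of n's horizontal projection).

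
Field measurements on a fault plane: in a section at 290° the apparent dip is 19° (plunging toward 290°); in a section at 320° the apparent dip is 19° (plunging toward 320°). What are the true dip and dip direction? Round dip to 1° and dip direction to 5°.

The two traces are lines in the plane: v₁ = (sin 290°·cos 19°, cos 290°·cos 19°, −sin 19°), v₂ = (sin 320°·cos 19°, cos 320°·cos 19°, −sin 19°).
n = v₁ × v₂ = (-0.131, 0.091, 0.447) (taken with n_z > 0).
Dip δ = arctan(|n_h|/n_z) = arctan(0.159/0.447) = 19.6°.
The horizontal component of n points toward azimuth atan2(n_x, n_y) = 305°, the dip direction.

true dip 20°, dip direction 305°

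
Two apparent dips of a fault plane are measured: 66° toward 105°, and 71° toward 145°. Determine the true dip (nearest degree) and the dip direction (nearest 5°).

true dip 71°, dip direction 145°

Each apparent-dip line lies in the plane. As unit vectors (x east, y north, z up), v₁ plunges 66°→105° and v₂ plunges 71°→145°.
The plane normal is n = v₁ × v₂ ∝ (0.144, -0.201, 0.085).
True dip = arccos(n_z / |n|) = arccos(0.3255) = 71.0°.
Dip direction = azimuth of (n_x, n_y) = atan2(0.144, -0.201) = 144°.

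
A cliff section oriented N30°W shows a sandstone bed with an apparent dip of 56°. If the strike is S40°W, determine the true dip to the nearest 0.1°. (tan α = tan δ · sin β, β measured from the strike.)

57.6°

The section is 70° from the strike.
tan δ = tan α / sin β = tan 56° / sin 70° = 1.4826 / 0.9397 = 1.5777
true dip = arctan 1.5777 = 57.63°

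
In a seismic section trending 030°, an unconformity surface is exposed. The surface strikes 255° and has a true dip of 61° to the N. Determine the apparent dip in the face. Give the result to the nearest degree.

52°

Angle between strike (255°) and section (030°): β = 45°.
tan α = tan 61° × sin 45° = 1.8040 × 0.7071 = 1.2757
α = arctan(1.2757) = 51.91°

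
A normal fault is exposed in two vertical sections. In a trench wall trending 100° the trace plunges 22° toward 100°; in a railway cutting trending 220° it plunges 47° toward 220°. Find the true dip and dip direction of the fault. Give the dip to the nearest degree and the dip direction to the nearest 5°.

The two traces are lines in the plane: v₁ = (sin 100°·cos 22°, cos 100°·cos 22°, −sin 22°), v₂ = (sin 220°·cos 47°, cos 220°·cos 47°, −sin 47°).
The plane normal is n = v₁ × v₂ ∝ (0.078, -0.832, 0.548).
Dip δ = arctan(|n_h|/n_z) = arctan(0.836/0.548) = 56.8°.
The horizontal component of n points toward azimuth atan2(n_x, n_y) = 175°, the dip direction.

true dip 57°, dip direction 175°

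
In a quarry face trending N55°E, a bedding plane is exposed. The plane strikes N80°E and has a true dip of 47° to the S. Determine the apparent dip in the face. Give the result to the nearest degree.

24°

Angle between strike (N80°E) and section (N55°E): β = 25°.
tan α = tan 47° × sin 25° = 1.0724 × 0.4226 = 0.4532
α = arctan(0.4532) = 24.38°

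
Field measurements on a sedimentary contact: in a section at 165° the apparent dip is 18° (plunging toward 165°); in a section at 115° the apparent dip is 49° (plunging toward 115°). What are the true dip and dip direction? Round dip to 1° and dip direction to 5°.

true dip 52°, dip direction 090°

Each apparent-dip line lies in the plane. As unit vectors (x east, y north, z up), v₁ plunges 18°→165° and v₂ plunges 49°→115°.
The plane normal is n = v₁ × v₂ ∝ (0.608, 0.002, 0.478).
tan δ = √(n_x²+n_y²)/n_z = 0.608/0.478, so δ = 51.8°.
The horizontal component of n points toward azimuth atan2(n_x, n_y) = 90°, the dip direction.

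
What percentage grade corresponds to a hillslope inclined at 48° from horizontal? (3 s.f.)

111%

grade % = 100 × tan 48° = 100 × 1.1106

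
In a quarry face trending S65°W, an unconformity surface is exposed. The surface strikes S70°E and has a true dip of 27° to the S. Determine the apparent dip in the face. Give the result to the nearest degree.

20°

Angle between strike (S70°E) and section (S65°W): β = 45°.
tan α = tan 27° × sin 45° = 0.5095 × 0.7071 = 0.3603
apparent dip = arctan 0.3603 = 19.81°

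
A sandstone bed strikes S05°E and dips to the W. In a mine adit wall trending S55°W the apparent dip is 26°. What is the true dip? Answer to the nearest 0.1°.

β = acute angle between strike S05°E and section S55°W = 60°.
tan δ = tan α / sin β = tan 26° / sin 60° = 0.4877 / 0.8660 = 0.5632
true dip = arctan 0.5632 = 29.39°

29.4°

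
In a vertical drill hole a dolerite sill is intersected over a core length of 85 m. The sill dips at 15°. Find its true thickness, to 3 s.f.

82.1 m

True thickness t = h · cos(dip) = 85 × cos 15°
t = 85 × 0.9659 = 82.104 m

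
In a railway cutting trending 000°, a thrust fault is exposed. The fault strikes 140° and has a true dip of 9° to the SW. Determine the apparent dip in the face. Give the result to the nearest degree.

Angle between strike (140°) and section (000°): β = 40°.
tan(apparent dip) = tan 9° · sin 40° = 0.1018
apparent dip = arctan 0.1018 = 5.81°

6°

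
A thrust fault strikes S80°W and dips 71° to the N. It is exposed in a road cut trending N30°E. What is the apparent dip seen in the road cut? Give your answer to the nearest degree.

Angle between strike (S80°W) and section (N30°E): β = 50°.
tan α = tan 71° × sin 50° = 2.9042 × 0.7660 = 2.2248
apparent dip = arctan 2.2248 = 65.80°

66°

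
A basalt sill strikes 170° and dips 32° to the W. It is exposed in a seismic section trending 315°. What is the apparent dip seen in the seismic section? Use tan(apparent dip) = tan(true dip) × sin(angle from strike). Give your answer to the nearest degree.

20°

The strike is 170° and the section trends 315°; the acute angle between them is β = 35°.
tan(apparent dip) = tan 32° · sin 35° = 0.3584
apparent dip = arctan 0.3584 = 19.72°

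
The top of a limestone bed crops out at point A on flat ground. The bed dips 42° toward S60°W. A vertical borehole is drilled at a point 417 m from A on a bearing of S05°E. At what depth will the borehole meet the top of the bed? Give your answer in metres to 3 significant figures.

The hole lies 65° from the dip direction, so the down-dip offset is 417 × cos 65° = 176.23 m.
Depth = down-dip offset × tan(dip) = 176.23 × tan 42° = 176.23 × 0.9004
Depth = 158.68 m

159 m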